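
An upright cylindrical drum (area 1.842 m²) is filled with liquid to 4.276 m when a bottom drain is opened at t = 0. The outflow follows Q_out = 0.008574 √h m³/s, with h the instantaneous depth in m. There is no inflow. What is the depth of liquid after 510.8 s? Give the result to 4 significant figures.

With no inflow, A dh/dt = −0.008574 √h.
This is separable: 2 d(√h)/dt = −0.008574/A, so √h = √h₀ − (0.008574/(2A)) t.
√h = √4.276 − 0.008574·510.8/(2·1.842) = 2.06785 − 1.18882 = 0.879033.
h = 0.879033² = 0.772699 m.

0.7727 m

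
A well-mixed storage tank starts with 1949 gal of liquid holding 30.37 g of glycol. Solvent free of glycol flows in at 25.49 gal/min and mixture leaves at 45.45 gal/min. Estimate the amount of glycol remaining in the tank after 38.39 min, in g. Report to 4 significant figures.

9.739 g

Let m(t) be the amount of glycol. Volume: V(t) = V₀ + (Q_in − Q_out) t = 1949 − 19.9600 t; V(38.39) = 1182.74 gal.
No glycol enters, so dm/dt = −Q_out · (m/V).
Separate: dm/m = −Q_out dt/V(t) ⇒ ln(m/m₀) = −(Q_out/(Q_in−Q_out)) ln(V/V₀).
m = m₀ (V₀/V)^(Q_out/(Q_in−Q_out)) = 30.37 × (1949/1182.74)^(-2.27705) = 9.73860 g.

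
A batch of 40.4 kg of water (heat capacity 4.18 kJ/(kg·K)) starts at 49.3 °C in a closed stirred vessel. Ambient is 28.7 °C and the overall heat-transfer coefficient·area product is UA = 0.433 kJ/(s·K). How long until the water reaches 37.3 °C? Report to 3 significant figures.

341 s

Energy balance: M c_p dT/dt = −UA(T − T_amb).
τ = M c_p/UA = 390.00 s; T_ss = T_amb = 28.700 °C.
T(t) = T_ss + (T₀ − T_ss)e^(−t/τ); set T = 37.3:
t = −τ ln[(T − T_ss)/(T₀ − T_ss)] = −390.00 · ln(0.41748) = 340.68 s.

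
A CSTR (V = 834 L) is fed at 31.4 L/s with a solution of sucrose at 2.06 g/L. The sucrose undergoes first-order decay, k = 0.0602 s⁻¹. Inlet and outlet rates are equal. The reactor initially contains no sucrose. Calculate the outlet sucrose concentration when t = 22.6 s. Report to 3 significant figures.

0.706 g/L

V dC/dt = Q(C_in − C) − k V C.
dC/dt = (Q/V) C_in − (Q/V + k) C; effective rate a = Q/V + k = 0.037650 + 0.0602 = 0.097850 s⁻¹.
C_ss = Q C_in/(Q + kV) = 0.79263 g/L; C(t) = C_ss + (C₀ − C_ss) e^(−a t).
C(22.6) = 0.79263 + (-0.79263)·e^(−0.097850·22.6) = 0.79263 + (-0.79263)·0.10955 = 0.70580 g/L.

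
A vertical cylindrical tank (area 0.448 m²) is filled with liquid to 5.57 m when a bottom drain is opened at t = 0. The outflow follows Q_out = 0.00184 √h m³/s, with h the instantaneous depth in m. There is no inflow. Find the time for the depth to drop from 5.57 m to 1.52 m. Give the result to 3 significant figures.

549 s

A dh/dt = −Q_out = −0.00184 √h.
∫ h^(−1/2) dh = −(0.00184/A) ∫ dt, giving 2√h = 2√h₀ − (0.00184/A) t.
t = 2A(√h₀ − √h)/0.00184 = 2·0.448·(√5.57 − √1.52)/0.00184
  = 0.89600 × (2.3601 − 1.2329) / 0.00184 = 548.90 s.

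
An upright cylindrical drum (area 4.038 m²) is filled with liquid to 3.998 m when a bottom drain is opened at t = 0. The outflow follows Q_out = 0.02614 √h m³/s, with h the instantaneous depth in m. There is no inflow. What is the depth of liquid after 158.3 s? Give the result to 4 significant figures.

With no inflow, A dh/dt = −0.02614 √h.
Separate and integrate: 2(√h − √h₀) = −(0.02614/A) t.
√h = √3.998 − 0.02614·158.3/(2·4.038) = 1.99950 − 0.512378 = 1.48712.
h = 1.48712² = 2.21153 m.

2.212 m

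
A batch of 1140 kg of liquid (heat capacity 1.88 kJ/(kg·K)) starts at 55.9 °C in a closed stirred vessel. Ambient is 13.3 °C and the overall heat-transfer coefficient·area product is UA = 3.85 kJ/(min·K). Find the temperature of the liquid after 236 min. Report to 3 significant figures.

Unsteady energy balance on the tank contents: M c_p dT/dt = −UA(T − T_amb).
dT/dt = (T_ss − T)/τ with T_ss = T_amb = 13.300 °C, τ = M c_p/UA = 1140·1.88/3.85 = 556.68 min.
T approaches T_ss exponentially: T(t) = T_ss + (T₀ − T_ss) e^(−t/τ).
T(236) = 13.300 + (42.600)·0.65446 = 41.180 °C.

41.2 °C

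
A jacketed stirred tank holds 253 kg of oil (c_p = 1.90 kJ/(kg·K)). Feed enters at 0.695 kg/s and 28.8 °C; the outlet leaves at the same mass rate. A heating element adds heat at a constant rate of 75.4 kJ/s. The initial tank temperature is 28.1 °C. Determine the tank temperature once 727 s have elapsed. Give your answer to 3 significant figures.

M c_p dT/dt = ṁ c_p (T_in − T) + Q̇.
Rearrange: dT/dt = (T_ss − T)/τ with τ = M/ṁ = 364.03 s and T_ss = T_in + Q̇/(ṁ c_p) = 85.900 °C.
Integrating: T(t) = T_ss + (T₀ − T_ss) e^(−t/τ).
T(727) = 85.900 + (-57.800)·e^(−727/364.03) = 85.900 + (-57.800)·0.13573 = 78.055 °C.

78.1 °C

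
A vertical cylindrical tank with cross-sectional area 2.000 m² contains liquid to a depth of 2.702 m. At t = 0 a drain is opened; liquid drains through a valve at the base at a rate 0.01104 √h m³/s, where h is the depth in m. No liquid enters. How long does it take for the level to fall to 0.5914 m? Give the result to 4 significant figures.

316.9 s

A dh/dt = −Q_out = −0.01104 √h.
Separate and integrate: 2(√h − √h₀) = −(0.01104/A) t.
t = 2A(√h₀ − √h)/0.01104 = 2·2.000·(√2.702 − √0.5914)/0.01104
  = 4.00000 × (1.64378 − 0.769025) / 0.01104 = 316.939 s.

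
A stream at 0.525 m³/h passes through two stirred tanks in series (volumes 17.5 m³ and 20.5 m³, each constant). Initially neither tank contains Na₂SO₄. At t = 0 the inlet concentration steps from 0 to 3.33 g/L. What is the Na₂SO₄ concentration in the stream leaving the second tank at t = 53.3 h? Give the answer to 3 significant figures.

Each tank obeys Vᵢ dCᵢ/dt = Q(Cᵢ₋₁ − Cᵢ), so τᵢ = Vᵢ/Q.
τ₁ = 17.5/0.525 = 33.333 h; τ₂ = 20.5/0.525 = 39.048 h.
Solving the cascade with C₁(0)=C₂(0)=0 gives C₂(t) = C_in[1 − (τ₁ e^(−t/τ₁) − τ₂ e^(−t/τ₂))/(τ₁ − τ₂)].
At t = 53.3: e^(−t/τ₁) = 0.20210, e^(−t/τ₂) = 0.25538.
C₂ = 3.33·[1 − (33.333·0.20210 − 39.048·0.25538)/(-5.7143)] = 3.33·0.43381 = 1.4446 g/L.

1.44 g/L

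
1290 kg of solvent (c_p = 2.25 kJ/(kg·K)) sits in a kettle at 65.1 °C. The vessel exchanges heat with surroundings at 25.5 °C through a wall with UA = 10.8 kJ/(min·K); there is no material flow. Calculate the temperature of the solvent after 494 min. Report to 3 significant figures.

31.8 °C

M c_p dT/dt = −UA(T − T_amb).
dT/dt = (T_ss − T)/τ with T_ss = T_amb = 25.500 °C, τ = M c_p/UA = 1290·2.25/10.8 = 268.75 min.
Solution: T(t) = T_ss + (T₀ − T_ss) e^(−t/τ).
T(494) = 25.500 + (39.600)·0.15911 = 31.801 °C.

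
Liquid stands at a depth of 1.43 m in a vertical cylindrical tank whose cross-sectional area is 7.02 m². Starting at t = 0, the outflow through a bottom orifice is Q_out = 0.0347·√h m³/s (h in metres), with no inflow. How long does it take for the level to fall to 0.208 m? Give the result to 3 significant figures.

With no inflow, A dh/dt = −0.0347 √h.
Separate and integrate: 2(√h − √h₀) = −(0.0347/A) t.
t = 2A(√h₀ − √h)/0.0347 = 2·7.02·(√1.43 − √0.208)/0.0347
  = 14.040 × (1.1958 − 0.45607) / 0.0347 = 299.31 s.

299 s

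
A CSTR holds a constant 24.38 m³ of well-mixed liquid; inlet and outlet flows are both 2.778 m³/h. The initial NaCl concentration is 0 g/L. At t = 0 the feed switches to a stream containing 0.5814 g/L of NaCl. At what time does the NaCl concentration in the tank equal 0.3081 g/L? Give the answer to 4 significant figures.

Species balance: V dC/dt = Q(C_in − C) ⇒ τ = V/Q = 8.77610 h.
C(t) = C_in + (C₀ − C_in) e^(−t/τ). Set C = 0.3081 and solve for t:
e^(−t/τ) = (C − C_in)/(C₀ − C_in) = (0.3081 − 0.5814)/(0 − 0.5814) = 0.470072
t = −τ ln(…) = 8.77610 × 0.754869 = 6.62480 h.

6.625 h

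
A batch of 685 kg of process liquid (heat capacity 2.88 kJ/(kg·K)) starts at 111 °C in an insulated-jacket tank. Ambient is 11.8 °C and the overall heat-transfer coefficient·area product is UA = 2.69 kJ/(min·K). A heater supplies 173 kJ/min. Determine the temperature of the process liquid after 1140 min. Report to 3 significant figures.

83.5 °C

M c_p dT/dt = −UA(T − T_amb) + Q̇.
dT/dt = (T_ss − T)/τ with T_ss = T_amb + Q̇/UA = 11.8 + 173/2.69 = 76.112 °C, τ = M c_p/UA = 685·2.88/2.69 = 733.38 min.
T approaches T_ss exponentially: T(t) = T_ss + (T₀ − T_ss) e^(−t/τ).
T(1140) = 76.112 + (34.888)·0.21131 = 83.484 °C.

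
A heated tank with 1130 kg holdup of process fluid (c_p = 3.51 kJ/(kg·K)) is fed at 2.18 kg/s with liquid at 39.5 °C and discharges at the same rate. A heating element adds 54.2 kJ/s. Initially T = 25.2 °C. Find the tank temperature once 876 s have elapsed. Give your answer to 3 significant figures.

42.6 °C

M c_p dT/dt = ṁ c_p (T_in − T) + Q̇.
Rearrange: dT/dt = (T_ss − T)/τ with τ = M/ṁ = 518.35 s and T_ss = T_in + Q̇/(ṁ c_p) = 46.583 °C.
Solution: T(t) = T_ss + (T₀ − T_ss) e^(−t/τ).
T(876) = 46.583 + (-21.383)·e^(−876/518.35) = 46.583 + (-21.383)·0.18452 = 42.638 °C.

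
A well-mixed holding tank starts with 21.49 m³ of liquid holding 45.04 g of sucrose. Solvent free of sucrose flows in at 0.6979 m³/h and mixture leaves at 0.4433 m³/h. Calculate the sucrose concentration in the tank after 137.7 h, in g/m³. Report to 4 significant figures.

0.1478 g/m³

Let m(t) be the amount of sucrose. Volume: V(t) = V₀ + (Q_in − Q_out) t = 21.49 + 0.254600 t; V(137.7) = 56.5484 m³.
No sucrose enters, so dm/dt = −Q_out · (m/V).
Separate: dm/m = −Q_out dt/V(t) ⇒ ln(m/m₀) = −(Q_out/(Q_in−Q_out)) ln(V/V₀).
m = m₀ (V₀/V)^(Q_out/(Q_in−Q_out)) = 45.04 × (21.49/56.5484)^(1.74116) = 8.35583 g.
C = m/V = 8.35583/56.5484 = 0.147764 g/m³.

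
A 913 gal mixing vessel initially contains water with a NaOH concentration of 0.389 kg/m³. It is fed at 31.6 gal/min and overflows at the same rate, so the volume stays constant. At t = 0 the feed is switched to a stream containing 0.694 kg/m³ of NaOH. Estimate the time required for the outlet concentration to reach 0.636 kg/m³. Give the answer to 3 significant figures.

48.0 min

Species balance on the tank: V dC/dt = Q(C_in − C), so τ = V/Q = 28.892 min.
C(t) = C_in + (C₀ − C_in) e^(−t/τ). Set C = 0.636 and solve for t:
e^(−t/τ) = (C − C_in)/(C₀ − C_in) = (0.636 − 0.694)/(0.389 − 0.694) = 0.19016
t = −τ ln(…) = 28.892 × 1.6599 = 47.958 min.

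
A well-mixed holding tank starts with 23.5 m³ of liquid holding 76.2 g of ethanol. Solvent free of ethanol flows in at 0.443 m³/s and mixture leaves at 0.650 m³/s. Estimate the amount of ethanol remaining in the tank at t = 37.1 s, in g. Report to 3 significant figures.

22.0 g

Total volume: dV/dt = Q_in − Q_out = -0.20700 m³/s, so V(t) = 23.5 − 0.20700 t and V(37.1) = 15.820 m³.
No ethanol enters, so dm/dt = −Q_out · (m/V).
Separate: dm/m = −Q_out dt/V(t) ⇒ ln(m/m₀) = −(Q_out/(Q_in−Q_out)) ln(V/V₀).
m = m₀ (V₀/V)^(Q_out/(Q_in−Q_out)) = 76.2 × (23.5/15.820)^(-3.1401) = 21.995 g.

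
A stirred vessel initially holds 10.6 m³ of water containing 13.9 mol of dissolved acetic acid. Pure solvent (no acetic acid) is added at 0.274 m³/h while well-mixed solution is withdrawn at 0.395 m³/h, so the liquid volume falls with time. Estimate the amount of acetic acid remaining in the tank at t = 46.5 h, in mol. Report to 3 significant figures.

1.18 mol

Total volume: dV/dt = Q_in − Q_out = -0.12100 m³/h, so V(t) = 10.6 − 0.12100 t and V(46.5) = 4.9735 m³.
Solute balance: dm/dt = 0 − Q_out C = −Q_out m/V(t).
Separate: dm/m = −Q_out dt/V(t) ⇒ ln(m/m₀) = −(Q_out/(Q_in−Q_out)) ln(V/V₀).
m = m₀ (V₀/V)^(Q_out/(Q_in−Q_out)) = 13.9 × (10.6/4.9735)^(-3.2645) = 1.1754 mol.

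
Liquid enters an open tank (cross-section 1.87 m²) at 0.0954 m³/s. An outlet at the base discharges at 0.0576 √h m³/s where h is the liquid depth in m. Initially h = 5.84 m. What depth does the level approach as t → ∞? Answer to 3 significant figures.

Level balance: A dh/dt = 0.0954 − 0.0576 √h. Setting dh/dt = 0:
Q_in = 0.0576 √h_ss ⇒ √h_ss = 0.0954/0.0576 = 1.6562.
h_ss = 1.6562² = 2.7432 m. (Since h₀ = 5.84 m > h_ss, the level will fall toward this value.)

2.74 m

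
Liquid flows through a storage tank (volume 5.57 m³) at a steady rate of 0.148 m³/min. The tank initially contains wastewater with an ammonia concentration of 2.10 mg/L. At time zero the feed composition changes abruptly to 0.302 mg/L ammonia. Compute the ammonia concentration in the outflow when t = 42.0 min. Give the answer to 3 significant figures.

0.891 mg/L

Mass balance on the solute (V constant): V dC/dt = Q(C_in − C).
Time constant τ = V/Q = 5.57/0.148 = 37.635 min.
This is linear first-order; C(t) = C_in + (C₀ − C_in) e^(−t/τ).
C(42.0) = 0.302 + (2.10 − 0.302)·e^(−42.0/37.635) = 0.302 + (1.7980)·0.32759 = 0.89102 mg/L.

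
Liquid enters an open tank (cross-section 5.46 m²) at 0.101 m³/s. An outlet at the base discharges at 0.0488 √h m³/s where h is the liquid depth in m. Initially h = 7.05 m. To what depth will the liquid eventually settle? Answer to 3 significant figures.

4.28 m

Level balance: A dh/dt = 0.101 − 0.0488 √h. Setting dh/dt = 0:
Q_in = 0.0488 √h_ss ⇒ √h_ss = 0.101/0.0488 = 2.0697.
h_ss = 2.0697² = 4.2835 m. (Since h₀ = 7.05 m > h_ss, the level will fall toward this value.)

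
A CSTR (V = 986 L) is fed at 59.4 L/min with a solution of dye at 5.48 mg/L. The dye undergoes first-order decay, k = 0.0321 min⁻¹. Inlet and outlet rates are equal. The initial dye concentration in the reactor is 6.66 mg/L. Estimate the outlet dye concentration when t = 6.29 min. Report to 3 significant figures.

5.30 mg/L

Species balance: V dC/dt = Q C_in − Q C − k V C.
dC/dt = (Q/V) C_in − (Q/V + k) C; effective rate a = Q/V + k = 0.060243 + 0.0321 = 0.092343 min⁻¹.
C_ss = Q C_in/(Q + kV) = 3.5751 mg/L; C(t) = C_ss + (C₀ − C_ss) e^(−a t).
C(6.29) = 3.5751 + (3.0849)·e^(−0.092343·6.29) = 3.5751 + (3.0849)·0.55943 = 5.3009 mg/L.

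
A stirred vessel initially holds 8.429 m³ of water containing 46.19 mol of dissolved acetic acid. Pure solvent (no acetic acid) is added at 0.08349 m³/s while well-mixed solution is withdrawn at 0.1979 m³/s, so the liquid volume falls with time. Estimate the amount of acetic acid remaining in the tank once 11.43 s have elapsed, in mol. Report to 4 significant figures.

Let m(t) be the amount of acetic acid. Volume: V(t) = V₀ + (Q_in − Q_out) t = 8.429 − 0.114410 t; V(11.43) = 7.12129 m³.
No acetic acid enters, so dm/dt = −Q_out · (m/V).
Separate: dm/m = −Q_out dt/V(t) ⇒ ln(m/m₀) = −(Q_out/(Q_in−Q_out)) ln(V/V₀).
m = m₀ (V₀/V)^(Q_out/(Q_in−Q_out)) = 46.19 × (8.429/7.12129)^(-1.72974) = 34.5065 mol.

34.51 mol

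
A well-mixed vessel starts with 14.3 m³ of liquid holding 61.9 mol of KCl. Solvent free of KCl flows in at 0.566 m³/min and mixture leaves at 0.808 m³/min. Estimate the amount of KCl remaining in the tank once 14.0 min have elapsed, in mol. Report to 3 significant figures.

25.1 mol

Let m(t) be the amount of KCl. Volume: V(t) = V₀ + (Q_in − Q_out) t = 14.3 − 0.24200 t; V(14.0) = 10.912 m³.
Solute balance: dm/dt = 0 − Q_out C = −Q_out m/V(t).
dm/m = −Q_out dt/(V₀ − 0.24200 t); integrating gives ln(m/m₀) = −(Q_out/(Q_in−Q_out)) ln(V/V₀).
m = m₀ (V₀/V)^(Q_out/(Q_in−Q_out)) = 61.9 × (14.3/10.912)^(-3.3388) = 25.096 mol.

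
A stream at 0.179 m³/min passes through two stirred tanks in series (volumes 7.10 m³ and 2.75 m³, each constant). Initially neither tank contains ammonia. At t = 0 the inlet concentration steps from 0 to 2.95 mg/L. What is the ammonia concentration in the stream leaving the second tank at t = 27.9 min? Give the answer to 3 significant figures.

0.870 mg/L

Each tank obeys Vᵢ dCᵢ/dt = Q(Cᵢ₋₁ − Cᵢ), so τᵢ = Vᵢ/Q.
τ₁ = 7.10/0.179 = 39.665 min; τ₂ = 2.75/0.179 = 15.363 min.
Tank 1: C₁ = C_in(1 − e^(−t/τ₁)). Tank 2 (τ₁ ≠ τ₂): C₂ = C_in[1 − (τ₁ e^(−t/τ₁) − τ₂ e^(−t/τ₂))/(τ₁ − τ₂)].
At t = 27.9: e^(−t/τ₁) = 0.49490, e^(−t/τ₂) = 0.16267.
C₂ = 2.95·[1 − (39.665·0.49490 − 15.363·0.16267)/(24.302)] = 2.95·0.29506 = 0.87044 mg/L.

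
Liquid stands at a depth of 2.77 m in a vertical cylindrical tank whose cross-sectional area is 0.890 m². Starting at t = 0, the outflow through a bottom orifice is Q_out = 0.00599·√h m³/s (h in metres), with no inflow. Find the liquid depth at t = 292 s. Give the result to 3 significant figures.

0.465 m

A dh/dt = −Q_out = −0.00599 √h.
∫ h^(−1/2) dh = −(0.00599/A) ∫ dt, giving 2√h = 2√h₀ − (0.00599/A) t.
√h = √2.77 − 0.00599·292/(2·0.890) = 1.6643 − 0.98263 = 0.68170.
h = 0.68170² = 0.46472 m.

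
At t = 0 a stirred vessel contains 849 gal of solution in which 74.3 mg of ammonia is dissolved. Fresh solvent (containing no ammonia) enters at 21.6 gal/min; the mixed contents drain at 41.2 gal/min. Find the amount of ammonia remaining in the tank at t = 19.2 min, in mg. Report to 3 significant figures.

Total volume: dV/dt = Q_in − Q_out = -19.600 gal/min, so V(t) = 849 − 19.600 t and V(19.2) = 472.68 gal.
No ammonia enters, so dm/dt = −Q_out · (m/V).
Separate: dm/m = −Q_out dt/V(t) ⇒ ln(m/m₀) = −(Q_out/(Q_in−Q_out)) ln(V/V₀).
m = m₀ (V₀/V)^(Q_out/(Q_in−Q_out)) = 74.3 × (849/472.68)^(-2.1020) = 21.695 mg.

21.7 mg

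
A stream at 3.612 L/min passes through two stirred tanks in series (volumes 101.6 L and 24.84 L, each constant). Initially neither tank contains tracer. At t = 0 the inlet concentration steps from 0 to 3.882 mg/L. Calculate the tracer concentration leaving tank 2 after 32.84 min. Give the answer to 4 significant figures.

2.294 mg/L

Time constants: τᵢ = Vᵢ/Q for each well-mixed tank.
τ₁ = 101.6/3.612 = 28.1285 min; τ₂ = 24.84/3.612 = 6.87708 min.
Tank 1: C₁ = C_in(1 − e^(−t/τ₁)). Tank 2 (τ₁ ≠ τ₂): C₂ = C_in[1 − (τ₁ e^(−t/τ₁) − τ₂ e^(−t/τ₂))/(τ₁ − τ₂)].
At t = 32.84: e^(−t/τ₁) = 0.311144, e^(−t/τ₂) = 0.00843568.
C₂ = 3.882·[1 − (28.1285·0.311144 − 6.87708·0.00843568)/(21.2514)] = 3.882·0.590898 = 2.29387 mg/L.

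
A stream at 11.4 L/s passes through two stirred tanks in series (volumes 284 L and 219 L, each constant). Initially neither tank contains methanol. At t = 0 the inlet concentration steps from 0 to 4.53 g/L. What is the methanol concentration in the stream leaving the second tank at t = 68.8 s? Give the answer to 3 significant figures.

Species balance on tank i: dCᵢ/dt = (Cᵢ₋₁ − Cᵢ)/τᵢ with τᵢ = Vᵢ/Q.
τ₁ = 284/11.4 = 24.912 s; τ₂ = 219/11.4 = 19.211 s.
Solving the cascade with C₁(0)=C₂(0)=0 gives C₂(t) = C_in[1 − (τ₁ e^(−t/τ₁) − τ₂ e^(−t/τ₂))/(τ₁ − τ₂)].
At t = 68.8: e^(−t/τ₁) = 0.063185, e^(−t/τ₂) = 0.027838.
C₂ = 4.53·[1 − (24.912·0.063185 − 19.211·0.027838)/(5.7018)] = 4.53·0.81772 = 3.7043 g/L.

3.70 g/L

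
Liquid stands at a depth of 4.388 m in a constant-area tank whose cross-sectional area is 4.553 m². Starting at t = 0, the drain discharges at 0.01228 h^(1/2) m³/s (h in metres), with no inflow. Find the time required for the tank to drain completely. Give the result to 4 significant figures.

1553 s

With no inflow, A dh/dt = −0.01228 √h.
Separate and integrate: 2(√h − √h₀) = −(0.01228/A) t.
Tank is empty when √h = 0: t_empty = 2A√h₀/0.01228.
t_empty = 2·4.553·√4.388/0.01228 = 9.10600·2.09476/0.01228 = 1553.33 s.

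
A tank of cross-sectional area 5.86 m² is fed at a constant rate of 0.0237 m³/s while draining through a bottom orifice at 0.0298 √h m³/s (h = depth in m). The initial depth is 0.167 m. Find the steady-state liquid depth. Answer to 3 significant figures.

A dh/dt = Q_in − 0.0298 √h. Steady state requires inflow = outflow:
Q_in = 0.0298 √h_ss ⇒ √h_ss = 0.0237/0.0298 = 0.79530.
h_ss = 0.79530² = 0.63251 m. (Since h₀ = 0.167 m < h_ss, the level will rise toward this value.)

0.633 m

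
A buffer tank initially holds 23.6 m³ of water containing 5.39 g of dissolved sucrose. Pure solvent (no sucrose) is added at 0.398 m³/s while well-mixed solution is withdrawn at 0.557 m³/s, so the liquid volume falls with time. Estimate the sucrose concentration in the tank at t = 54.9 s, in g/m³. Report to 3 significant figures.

0.0719 g/m³

Let m(t) be the amount of sucrose. Volume: V(t) = V₀ + (Q_in − Q_out) t = 23.6 − 0.15900 t; V(54.9) = 14.871 m³.
Species balance (pure solvent in): dm/dt = −Q_out · m/V(t).
Separate: dm/m = −Q_out dt/V(t) ⇒ ln(m/m₀) = −(Q_out/(Q_in−Q_out)) ln(V/V₀).
m = m₀ (V₀/V)^(Q_out/(Q_in−Q_out)) = 5.39 × (23.6/14.871)^(-3.5031) = 1.0689 g.
C = m/V = 1.0689/14.871 = 0.071880 g/m³.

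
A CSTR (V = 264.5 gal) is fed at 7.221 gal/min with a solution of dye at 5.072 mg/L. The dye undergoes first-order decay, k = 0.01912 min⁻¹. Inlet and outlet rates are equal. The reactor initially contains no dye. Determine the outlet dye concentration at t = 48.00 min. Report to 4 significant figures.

Accumulation = in − out − consumed: V dC/dt = Q C_in − Q C − k V C.
This is linear with rate a = Q/V + k = 0.0464206 min⁻¹.
C_ss = Q C_in/(Q + kV) = 2.98291 mg/L; C(t) = C_ss + (C₀ − C_ss) e^(−a t).
C(48.00) = 2.98291 + (-2.98291)·e^(−0.0464206·48.00) = 2.98291 + (-2.98291)·0.107724 = 2.66158 mg/L.

2.662 mg/L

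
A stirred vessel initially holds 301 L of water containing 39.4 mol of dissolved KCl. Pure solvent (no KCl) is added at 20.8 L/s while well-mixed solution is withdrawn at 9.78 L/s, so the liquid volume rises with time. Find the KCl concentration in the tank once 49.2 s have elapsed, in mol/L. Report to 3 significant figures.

0.0187 mol/L

Let m(t) be the amount of KCl. Volume: V(t) = V₀ + (Q_in − Q_out) t = 301 + 11.020 t; V(49.2) = 843.18 L.
Species balance (pure solvent in): dm/dt = −Q_out · m/V(t).
dm/m = −Q_out dt/(V₀ + 11.020 t); integrating gives ln(m/m₀) = −(Q_out/(Q_in−Q_out)) ln(V/V₀).
m = m₀ (V₀/V)^(Q_out/(Q_in−Q_out)) = 39.4 × (301/843.18)^(0.88748) = 15.793 mol.
C = m/V = 15.793/843.18 = 0.018731 mol/L.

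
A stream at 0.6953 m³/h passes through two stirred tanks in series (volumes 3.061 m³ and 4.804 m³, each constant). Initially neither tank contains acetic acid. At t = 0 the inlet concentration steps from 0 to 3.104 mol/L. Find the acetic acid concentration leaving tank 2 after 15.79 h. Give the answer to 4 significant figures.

Each tank obeys Vᵢ dCᵢ/dt = Q(Cᵢ₋₁ − Cᵢ), so τᵢ = Vᵢ/Q.
τ₁ = 3.061/0.6953 = 4.40242 h; τ₂ = 4.804/0.6953 = 6.90925 h.
Solving the cascade with C₁(0)=C₂(0)=0 gives C₂(t) = C_in[1 − (τ₁ e^(−t/τ₁) − τ₂ e^(−t/τ₂))/(τ₁ − τ₂)].
At t = 15.79: e^(−t/τ₁) = 0.0276905, e^(−t/τ₂) = 0.101739.
C₂ = 3.104·[1 − (4.40242·0.0276905 − 6.90925·0.101739)/(-2.50683)] = 3.104·0.768219 = 2.38455 mol/L.

2.385 mol/L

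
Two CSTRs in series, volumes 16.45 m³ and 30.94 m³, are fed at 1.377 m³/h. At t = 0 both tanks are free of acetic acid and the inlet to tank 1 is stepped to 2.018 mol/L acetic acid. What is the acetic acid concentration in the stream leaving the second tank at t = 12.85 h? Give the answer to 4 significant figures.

0.3672 mol/L

Species balance on tank i: dCᵢ/dt = (Cᵢ₋₁ − Cᵢ)/τᵢ with τᵢ = Vᵢ/Q.
τ₁ = 16.45/1.377 = 11.9463 h; τ₂ = 30.94/1.377 = 22.4691 h.
Solving the cascade with C₁(0)=C₂(0)=0 gives C₂(t) = C_in[1 − (τ₁ e^(−t/τ₁) − τ₂ e^(−t/τ₂))/(τ₁ − τ₂)].
At t = 12.85: e^(−t/τ₁) = 0.341076, e^(−t/τ₂) = 0.564454.
C₂ = 2.018·[1 − (11.9463·0.341076 − 22.4691·0.564454)/(-10.5229)] = 2.018·0.181951 = 0.367178 mol/L.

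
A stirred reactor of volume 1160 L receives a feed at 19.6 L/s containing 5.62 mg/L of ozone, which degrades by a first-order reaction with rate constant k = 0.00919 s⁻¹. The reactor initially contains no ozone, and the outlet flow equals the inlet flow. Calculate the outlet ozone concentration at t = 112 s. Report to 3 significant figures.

3.44 mg/L

V dC/dt = Q(C_in − C) − k V C.
dC/dt = (Q/V) C_in − (Q/V + k) C; effective rate a = Q/V + k = 0.016897 + 0.00919 = 0.026087 s⁻¹.
C_ss = Q C_in/(Q + kV) = 3.6401 mg/L; C(t) = C_ss + (C₀ − C_ss) e^(−a t).
C(112) = 3.6401 + (-3.6401)·e^(−0.026087·112) = 3.6401 + (-3.6401)·0.053842 = 3.4441 mg/L.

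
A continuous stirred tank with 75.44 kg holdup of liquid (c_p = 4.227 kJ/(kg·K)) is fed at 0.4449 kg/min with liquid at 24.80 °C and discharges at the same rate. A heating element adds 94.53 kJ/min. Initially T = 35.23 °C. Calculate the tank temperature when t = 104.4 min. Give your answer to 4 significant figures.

First-law balance (no shaft work): M c_p dT/dt = ṁ c_p (T_in − T) + 94.53.
Rearrange: dT/dt = (T_ss − T)/τ with τ = M/ṁ = 169.566 min and T_ss = T_in + Q̇/(ṁ c_p) = 75.0661 °C.
This is linear first-order; T(t) = T_ss + (T₀ − T_ss) e^(−t/τ).
T(104.4) = 75.0661 + (-39.8361)·e^(−104.4/169.566) = 75.0661 + (-39.8361)·0.540269 = 53.5439 °C.

53.54 °C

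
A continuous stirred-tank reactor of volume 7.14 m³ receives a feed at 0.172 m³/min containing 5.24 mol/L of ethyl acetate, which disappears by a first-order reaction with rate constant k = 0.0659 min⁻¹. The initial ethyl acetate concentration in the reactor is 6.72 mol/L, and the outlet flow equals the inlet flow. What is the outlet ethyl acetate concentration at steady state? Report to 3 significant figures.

1.40 mol/L

Species balance: V dC/dt = Q C_in − Q C − k V C.
Steady state (dC/dt = 0): C_ss = Q C_in/(Q + kV) = C_in/(1 + kV/Q).
C_ss = 0.172·5.24/(0.172 + 0.0659·7.14) = 0.90128/0.64253 = 1.4027 mol/L.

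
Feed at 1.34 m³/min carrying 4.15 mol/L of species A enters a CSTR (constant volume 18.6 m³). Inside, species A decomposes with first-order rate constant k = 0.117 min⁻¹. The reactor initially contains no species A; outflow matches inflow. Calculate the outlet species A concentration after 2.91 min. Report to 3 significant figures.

0.669 mol/L

V dC/dt = Q(C_in − C) − k V C.
dC/dt = (Q/V) C_in − (Q/V + k) C; effective rate a = Q/V + k = 0.072043 + 0.117 = 0.18904 min⁻¹.
C_ss = Q C_in/(Q + kV) = 1.5815 mol/L; C(t) = C_ss + (C₀ − C_ss) e^(−a t).
C(2.91) = 1.5815 + (-1.5815)·e^(−0.18904·2.91) = 1.5815 + (-1.5815)·0.57688 = 0.66917 mol/L.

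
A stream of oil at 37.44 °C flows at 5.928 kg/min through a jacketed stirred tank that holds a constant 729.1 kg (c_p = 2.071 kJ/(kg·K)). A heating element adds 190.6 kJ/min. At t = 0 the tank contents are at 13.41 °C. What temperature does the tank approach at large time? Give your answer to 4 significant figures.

52.97 °C

Unsteady energy balance on the tank contents: M c_p dT/dt = ṁ c_p (T_in − T) + 190.6.
At steady state dT/dt = 0 ⇒ T_ss = T_in + Q̇/(ṁ c_p) = 37.44 + 190.6/(5.928·2.071) = 52.9651 °C.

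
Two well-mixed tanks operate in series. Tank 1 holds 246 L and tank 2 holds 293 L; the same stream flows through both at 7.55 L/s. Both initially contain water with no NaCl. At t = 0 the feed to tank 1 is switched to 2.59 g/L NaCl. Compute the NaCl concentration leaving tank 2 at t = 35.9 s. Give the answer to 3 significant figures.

0.692 g/L

Time constants: τᵢ = Vᵢ/Q for each well-mixed tank.
τ₁ = 246/7.55 = 32.583 s; τ₂ = 293/7.55 = 38.808 s.
Solving the cascade with C₁(0)=C₂(0)=0 gives C₂(t) = C_in[1 − (τ₁ e^(−t/τ₁) − τ₂ e^(−t/τ₂))/(τ₁ − τ₂)].
At t = 35.9: e^(−t/τ₁) = 0.33227, e^(−t/τ₂) = 0.39650.
C₂ = 2.59·[1 − (32.583·0.33227 − 38.808·0.39650)/(-6.2252)] = 2.59·0.26729 = 0.69227 g/L.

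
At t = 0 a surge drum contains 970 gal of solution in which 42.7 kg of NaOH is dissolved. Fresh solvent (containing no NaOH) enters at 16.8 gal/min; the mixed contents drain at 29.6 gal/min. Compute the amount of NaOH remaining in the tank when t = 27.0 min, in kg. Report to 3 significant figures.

Total volume: dV/dt = Q_in − Q_out = -12.800 gal/min, so V(t) = 970 − 12.800 t and V(27.0) = 624.40 gal.
Species balance (pure solvent in): dm/dt = −Q_out · m/V(t).
Separate: dm/m = −Q_out dt/V(t) ⇒ ln(m/m₀) = −(Q_out/(Q_in−Q_out)) ln(V/V₀).
m = m₀ (V₀/V)^(Q_out/(Q_in−Q_out)) = 42.7 × (970/624.40)^(-2.3125) = 15.418 kg.

15.4 kg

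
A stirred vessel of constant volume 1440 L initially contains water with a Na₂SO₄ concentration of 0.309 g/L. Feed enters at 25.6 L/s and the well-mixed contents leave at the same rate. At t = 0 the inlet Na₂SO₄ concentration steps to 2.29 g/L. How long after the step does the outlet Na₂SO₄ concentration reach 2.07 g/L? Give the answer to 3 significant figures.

Species balance: V dC/dt = Q(C_in − C) ⇒ τ = V/Q = 56.250 s.
C(t) = C_in + (C₀ − C_in) e^(−t/τ). Set C = 2.07 and solve for t:
e^(−t/τ) = (C − C_in)/(C₀ − C_in) = (2.07 − 2.29)/(0.309 − 2.29) = 0.11106
t = −τ ln(…) = 56.250 × 2.1977 = 123.62 s.

124 s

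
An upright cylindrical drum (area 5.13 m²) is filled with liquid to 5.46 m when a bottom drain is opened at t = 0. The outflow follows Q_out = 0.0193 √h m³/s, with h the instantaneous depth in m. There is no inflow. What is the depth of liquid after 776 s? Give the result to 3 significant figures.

A dh/dt = −Q_out = −0.0193 √h.
∫ h^(−1/2) dh = −(0.0193/A) ∫ dt, giving 2√h = 2√h₀ − (0.0193/A) t.
√h = √5.46 − 0.0193·776/(2·5.13) = 2.3367 − 1.4597 = 0.87694.
h = 0.87694² = 0.76902 m.

0.769 m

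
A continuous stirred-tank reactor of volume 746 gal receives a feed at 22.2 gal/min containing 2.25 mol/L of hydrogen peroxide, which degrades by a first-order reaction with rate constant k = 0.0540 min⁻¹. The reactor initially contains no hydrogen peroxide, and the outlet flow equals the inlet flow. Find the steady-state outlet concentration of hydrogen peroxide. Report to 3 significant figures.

0.799 mol/L

Species balance: V dC/dt = Q C_in − Q C − k V C.
At steady state: 0 = Q C_in − (Q + kV) C_ss, so C_ss = Q C_in/(Q + kV).
C_ss = 22.2·2.25/(22.2 + 0.0540·746) = 49.950/62.484 = 0.79940 mol/L.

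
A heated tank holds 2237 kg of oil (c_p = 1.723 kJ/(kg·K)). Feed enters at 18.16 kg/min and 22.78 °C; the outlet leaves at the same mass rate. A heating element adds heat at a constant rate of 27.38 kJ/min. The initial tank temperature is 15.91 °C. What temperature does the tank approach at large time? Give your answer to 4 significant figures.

23.66 °C

M c_p dT/dt = ṁ c_p (T_in − T) + Q̇.
At steady state dT/dt = 0 ⇒ T_ss = T_in + Q̇/(ṁ c_p) = 22.78 + 27.38/(18.16·1.723) = 23.6550 °C.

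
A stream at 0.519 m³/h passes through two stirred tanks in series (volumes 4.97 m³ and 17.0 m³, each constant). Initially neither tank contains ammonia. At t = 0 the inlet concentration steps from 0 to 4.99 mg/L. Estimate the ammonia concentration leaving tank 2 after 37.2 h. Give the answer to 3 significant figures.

Each tank obeys Vᵢ dCᵢ/dt = Q(Cᵢ₋₁ − Cᵢ), so τᵢ = Vᵢ/Q.
τ₁ = 4.97/0.519 = 9.5761 h; τ₂ = 17.0/0.519 = 32.755 h.
Solving the cascade with C₁(0)=C₂(0)=0 gives C₂(t) = C_in[1 − (τ₁ e^(−t/τ₁) − τ₂ e^(−t/τ₂))/(τ₁ − τ₂)].
At t = 37.2: e^(−t/τ₁) = 0.020555, e^(−t/τ₂) = 0.32120.
C₂ = 4.99·[1 − (9.5761·0.020555 − 32.755·0.32120)/(-23.179)] = 4.99·0.55459 = 2.7674 mg/L.

2.77 mg/L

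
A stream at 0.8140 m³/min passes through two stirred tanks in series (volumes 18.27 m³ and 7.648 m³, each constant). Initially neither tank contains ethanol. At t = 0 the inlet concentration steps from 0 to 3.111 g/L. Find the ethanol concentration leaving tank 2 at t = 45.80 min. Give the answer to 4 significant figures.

2.433 g/L

Each tank obeys Vᵢ dCᵢ/dt = Q(Cᵢ₋₁ − Cᵢ), so τᵢ = Vᵢ/Q.
τ₁ = 18.27/0.8140 = 22.4447 min; τ₂ = 7.648/0.8140 = 9.39558 min.
Solving the cascade with C₁(0)=C₂(0)=0 gives C₂(t) = C_in[1 − (τ₁ e^(−t/τ₁) − τ₂ e^(−t/τ₂))/(τ₁ − τ₂)].
At t = 45.80: e^(−t/τ₁) = 0.129955, e^(−t/τ₂) = 0.00763789.
C₂ = 3.111·[1 − (22.4447·0.129955 − 9.39558·0.00763789)/(13.0491)] = 3.111·0.781975 = 2.43273 g/L.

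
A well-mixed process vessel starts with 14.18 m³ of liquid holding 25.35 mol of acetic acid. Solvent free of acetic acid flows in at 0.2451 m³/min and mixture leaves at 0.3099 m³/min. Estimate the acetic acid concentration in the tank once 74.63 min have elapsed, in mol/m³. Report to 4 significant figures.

0.3691 mol/m³

Let m(t) be the amount of acetic acid. Volume: V(t) = V₀ + (Q_in − Q_out) t = 14.18 − 0.0648000 t; V(74.63) = 9.34398 m³.
Solute balance: dm/dt = 0 − Q_out C = −Q_out m/V(t).
dm/m = −Q_out dt/(V₀ − 0.0648000 t); integrating gives ln(m/m₀) = −(Q_out/(Q_in−Q_out)) ln(V/V₀).
m = m₀ (V₀/V)^(Q_out/(Q_in−Q_out)) = 25.35 × (14.18/9.34398)^(-4.78241) = 3.44882 mol.
C = m/V = 3.44882/9.34398 = 0.369096 mol/m³.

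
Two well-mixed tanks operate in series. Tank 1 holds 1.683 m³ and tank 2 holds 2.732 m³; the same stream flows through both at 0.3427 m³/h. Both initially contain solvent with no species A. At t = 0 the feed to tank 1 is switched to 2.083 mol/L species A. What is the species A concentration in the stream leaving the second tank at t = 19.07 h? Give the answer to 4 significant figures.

1.656 mol/L

Time constants: τᵢ = Vᵢ/Q for each well-mixed tank.
τ₁ = 1.683/0.3427 = 4.91100 h; τ₂ = 2.732/0.3427 = 7.97199 h.
Tank 1: C₁ = C_in(1 − e^(−t/τ₁)). Tank 2 (τ₁ ≠ τ₂): C₂ = C_in[1 − (τ₁ e^(−t/τ₁) − τ₂ e^(−t/τ₂))/(τ₁ − τ₂)].
At t = 19.07: e^(−t/τ₁) = 0.0205865, e^(−t/τ₂) = 0.0914351.
C₂ = 2.083·[1 − (4.91100·0.0205865 − 7.97199·0.0914351)/(-3.06099)] = 2.083·0.794897 = 1.65577 mol/L.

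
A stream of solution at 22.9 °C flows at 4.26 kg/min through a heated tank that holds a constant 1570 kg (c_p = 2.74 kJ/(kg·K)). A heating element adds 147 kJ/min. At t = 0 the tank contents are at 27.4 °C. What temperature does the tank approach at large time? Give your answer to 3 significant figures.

M c_p dT/dt = ṁ c_p (T_in − T) + Q̇.
At steady state dT/dt = 0 ⇒ T_ss = T_in + Q̇/(ṁ c_p) = 22.9 + 147/(4.26·2.74) = 35.494 °C.

35.5 °C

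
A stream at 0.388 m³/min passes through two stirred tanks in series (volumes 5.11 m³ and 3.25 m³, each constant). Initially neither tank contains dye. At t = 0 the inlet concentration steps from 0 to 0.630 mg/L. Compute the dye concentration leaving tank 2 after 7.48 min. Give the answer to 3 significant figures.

0.0999 mg/L

Time constants: τᵢ = Vᵢ/Q for each well-mixed tank.
τ₁ = 5.11/0.388 = 13.170 min; τ₂ = 3.25/0.388 = 8.3763 min.
Tank 1: C₁ = C_in(1 − e^(−t/τ₁)). Tank 2 (τ₁ ≠ τ₂): C₂ = C_in[1 − (τ₁ e^(−t/τ₁) − τ₂ e^(−t/τ₂))/(τ₁ − τ₂)].
At t = 7.48: e^(−t/τ₁) = 0.56668, e^(−t/τ₂) = 0.40943.
C₂ = 0.630·[1 − (13.170·0.56668 − 8.3763·0.40943)/(4.7938)] = 0.630·0.15854 = 0.099879 mg/L.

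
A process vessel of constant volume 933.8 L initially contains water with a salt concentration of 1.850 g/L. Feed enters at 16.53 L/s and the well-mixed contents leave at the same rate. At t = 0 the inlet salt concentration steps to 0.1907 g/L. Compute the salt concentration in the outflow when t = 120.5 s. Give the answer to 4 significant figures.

Accumulation = in − out for the solute gives V dC/dt = Q(C_in − C).
Time constant τ = V/Q = 933.8/16.53 = 56.4912 s.
Solution: C(t) = C_in + (C₀ − C_in) e^(−t/τ).
C(120.5) = 0.1907 + (1.850 − 0.1907)·e^(−120.5/56.4912) = 0.1907 + (1.65930)·0.118472 = 0.387281 g/L.

0.3873 g/L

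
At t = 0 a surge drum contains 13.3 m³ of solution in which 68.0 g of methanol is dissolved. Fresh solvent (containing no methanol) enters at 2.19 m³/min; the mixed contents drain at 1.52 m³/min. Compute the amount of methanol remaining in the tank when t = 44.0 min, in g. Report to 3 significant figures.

Let m(t) be the amount of methanol. Volume: V(t) = V₀ + (Q_in − Q_out) t = 13.3 + 0.67000 t; V(44.0) = 42.780 m³.
Species balance (pure solvent in): dm/dt = −Q_out · m/V(t).
Separate: dm/m = −Q_out dt/V(t) ⇒ ln(m/m₀) = −(Q_out/(Q_in−Q_out)) ln(V/V₀).
m = m₀ (V₀/V)^(Q_out/(Q_in−Q_out)) = 68.0 × (13.3/42.780)^(2.2687) = 4.8019 g.

4.80 g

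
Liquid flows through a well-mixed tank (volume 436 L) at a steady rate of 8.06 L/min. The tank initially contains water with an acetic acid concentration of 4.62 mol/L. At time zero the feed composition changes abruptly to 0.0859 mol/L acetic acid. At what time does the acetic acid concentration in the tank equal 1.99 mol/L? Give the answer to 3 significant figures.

46.9 min

Accumulation = in − out for the solute gives V dC/dt = Q(C_in − C), so τ = V/Q = 54.094 min.
C(t) = C_in + (C₀ − C_in) e^(−t/τ). Set C = 1.99 and solve for t:
e^(−t/τ) = (C − C_in)/(C₀ − C_in) = (1.99 − 0.0859)/(4.62 − 0.0859) = 0.41995
t = −τ ln(…) = 54.094 × 0.86762 = 46.933 min.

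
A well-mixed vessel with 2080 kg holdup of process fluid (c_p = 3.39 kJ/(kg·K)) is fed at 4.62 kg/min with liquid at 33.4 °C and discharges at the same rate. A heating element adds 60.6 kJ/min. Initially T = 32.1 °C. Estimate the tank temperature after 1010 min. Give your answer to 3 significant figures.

36.7 °C

Energy balance: M c_p dT/dt = ṁ c_p (T_in − T) + 60.6.
Rearrange: dT/dt = (T_ss − T)/τ with τ = M/ṁ = 450.22 min and T_ss = T_in + Q̇/(ṁ c_p) = 37.269 °C.
Integrating: T(t) = T_ss + (T₀ − T_ss) e^(−t/τ).
T(1010) = 37.269 + (-5.1693)·e^(−1010/450.22) = 37.269 + (-5.1693)·0.10610 = 36.721 °C.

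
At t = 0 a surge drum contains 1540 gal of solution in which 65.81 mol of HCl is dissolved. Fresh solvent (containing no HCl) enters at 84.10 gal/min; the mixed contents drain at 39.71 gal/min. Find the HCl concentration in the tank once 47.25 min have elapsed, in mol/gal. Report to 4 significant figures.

0.008386 mol/gal

Total volume: dV/dt = Q_in − Q_out = 44.3900 gal/min, so V(t) = 1540 + 44.3900 t and V(47.25) = 3637.43 gal.
Solute balance: dm/dt = 0 − Q_out C = −Q_out m/V(t).
Separate: dm/m = −Q_out dt/V(t) ⇒ ln(m/m₀) = −(Q_out/(Q_in−Q_out)) ln(V/V₀).
m = m₀ (V₀/V)^(Q_out/(Q_in−Q_out)) = 65.81 × (1540/3637.43)^(0.894571) = 30.5051 mol.
C = m/V = 30.5051/3637.43 = 0.00838644 mol/gal.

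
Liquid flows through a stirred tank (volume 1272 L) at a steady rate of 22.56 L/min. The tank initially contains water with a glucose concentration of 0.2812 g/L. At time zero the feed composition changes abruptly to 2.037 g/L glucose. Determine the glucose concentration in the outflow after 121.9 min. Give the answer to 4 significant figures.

Accumulation = in − out for the solute gives V dC/dt = Q(C_in − C).
Time constant τ = V/Q = 1272/22.56 = 56.3830 min.
C approaches C_in exponentially: C(t) = C_in + (C₀ − C_in) e^(−t/τ).
C(121.9) = 2.037 + (0.2812 − 2.037)·e^(−121.9/56.3830) = 2.037 + (-1.75580)·0.115095 = 1.83492 g/L.

1.835 g/L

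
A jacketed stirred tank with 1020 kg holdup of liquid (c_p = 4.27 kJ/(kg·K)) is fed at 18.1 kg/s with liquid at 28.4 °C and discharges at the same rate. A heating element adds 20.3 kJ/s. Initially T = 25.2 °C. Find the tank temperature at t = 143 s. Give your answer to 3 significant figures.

Heat balance on the well-mixed liquid: M c_p dT/dt = ṁ c_p (T_in − T) + 20.3.
Rearrange: dT/dt = (T_ss − T)/τ with τ = M/ṁ = 56.354 s and T_ss = T_in + Q̇/(ṁ c_p) = 28.663 °C.
This is linear first-order; T(t) = T_ss + (T₀ − T_ss) e^(−t/τ).
T(143) = 28.663 + (-3.4627)·e^(−143/56.354) = 28.663 + (-3.4627)·0.079060 = 28.389 °C.

28.4 °C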